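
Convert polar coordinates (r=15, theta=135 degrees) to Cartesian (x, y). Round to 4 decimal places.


x = 15 * cos(135) = -10.6066
y = 15 * sin(135) = 10.6066

(-10.6066, 10.6066)


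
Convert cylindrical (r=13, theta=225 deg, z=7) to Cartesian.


x = 13 * cos(225) = -9.1924
y = 13 * sin(225) = -9.1924
z = 7

(-9.1924, -9.1924, 7)


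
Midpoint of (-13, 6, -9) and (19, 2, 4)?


Midpoint = ((-13+19)/2, (6+2)/2, (-9+4)/2) = (3, 4, -2.5)

(3, 4, -2.5)


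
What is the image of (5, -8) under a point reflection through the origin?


Reflection through origin: (x, y) -> (-x, -y)
(5, -8) -> (-5, 8)

(-5, 8)


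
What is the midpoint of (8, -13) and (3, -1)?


Midpoint = ((8+3)/2, (-13+-1)/2) = (5.5, -7)

(5.5, -7)


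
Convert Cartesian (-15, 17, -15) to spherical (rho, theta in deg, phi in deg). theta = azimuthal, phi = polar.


rho = sqrt((-15)^2 + 17^2 + (-15)^2) = 27.1846
theta = atan2(17, -15) = 131.4237 deg
phi = acos(-15/27.1846) = 123.4895 deg

rho = 27.1846, theta = 131.4237 deg, phi = 123.4895 deg


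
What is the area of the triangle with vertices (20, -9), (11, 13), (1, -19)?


Area = |x1(y2-y3) + x2(y3-y1) + x3(y1-y2)| / 2
= |20*(13--19) + 11*(-19--9) + 1*(-9-13)| / 2
= 254

254


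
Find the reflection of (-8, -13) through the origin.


Reflection through origin: (x, y) -> (-x, -y)
(-8, -13) -> (8, 13)

(8, 13)


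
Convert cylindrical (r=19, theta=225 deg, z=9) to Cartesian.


x = 19 * cos(225) = -13.435
y = 19 * sin(225) = -13.435
z = 9

(-13.435, -13.435, 9)


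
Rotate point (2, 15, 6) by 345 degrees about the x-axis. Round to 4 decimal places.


x' = 2
y' = 15*cos(345) - 6*sin(345) = 16.0418
z' = 15*sin(345) + 6*cos(345) = 1.9133

(2, 16.0418, 1.9133)


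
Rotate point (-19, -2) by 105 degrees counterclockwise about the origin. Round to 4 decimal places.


x' = -19*cos(105) - -2*sin(105) = 6.8494
y' = -19*sin(105) + -2*cos(105) = -17.835

(6.8494, -17.835)


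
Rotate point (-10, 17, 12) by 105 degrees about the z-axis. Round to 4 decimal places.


x' = -10*cos(105) - 17*sin(105) = -13.8325
y' = -10*sin(105) + 17*cos(105) = -14.0592
z' = 12

(-13.8325, -14.0592, 12)


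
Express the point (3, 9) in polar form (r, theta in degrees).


r = sqrt(3^2 + 9^2) = 9.4868
theta = atan2(9, 3) = 71.5651 degrees

r = 9.4868, theta = 71.5651 degrees


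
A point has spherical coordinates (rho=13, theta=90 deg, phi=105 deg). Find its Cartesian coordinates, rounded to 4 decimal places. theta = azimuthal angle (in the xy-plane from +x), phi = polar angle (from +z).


x = 13 * sin(105) * cos(90) = 0
y = 13 * sin(105) * sin(90) = 12.557
z = 13 * cos(105) = -3.3646

(0, 12.557, -3.3646)


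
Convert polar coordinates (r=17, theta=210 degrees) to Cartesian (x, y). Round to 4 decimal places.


x = 17 * cos(210) = -14.7224
y = 17 * sin(210) = -8.5

(-14.7224, -8.5)


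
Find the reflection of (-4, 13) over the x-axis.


Reflection across x-axis: (x, y) -> (x, -y)
(-4, 13) -> (-4, -13)

(-4, -13)


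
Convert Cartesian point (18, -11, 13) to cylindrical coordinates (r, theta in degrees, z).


r = sqrt(18^2 + (-11)^2) = 21.095
theta = atan2(-11, 18) = 328.5704 deg
z = 13

r = 21.095, theta = 328.5704 deg, z = 13


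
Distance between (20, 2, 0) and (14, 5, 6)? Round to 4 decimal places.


d = sqrt((14-20)^2 + (5-2)^2 + (6-0)^2) = 9

9


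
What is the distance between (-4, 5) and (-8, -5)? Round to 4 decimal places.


d = sqrt((-8--4)^2 + (-5-5)^2) = 10.7703

10.7703


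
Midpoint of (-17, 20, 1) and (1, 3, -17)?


Midpoint = ((-17+1)/2, (20+3)/2, (1+-17)/2) = (-8, 11.5, -8)

(-8, 11.5, -8)


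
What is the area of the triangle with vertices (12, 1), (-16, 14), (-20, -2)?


Area = |x1(y2-y3) + x2(y3-y1) + x3(y1-y2)| / 2
= |12*(14--2) + -16*(-2-1) + -20*(1-14)| / 2
= 250

250


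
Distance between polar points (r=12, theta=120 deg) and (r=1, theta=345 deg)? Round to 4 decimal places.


d = sqrt(r1^2 + r2^2 - 2*r1*r2*cos(t2-t1))
d = sqrt(12^2 + 1^2 - 2*12*1*cos(345-120)) = 12.7268

12.7268


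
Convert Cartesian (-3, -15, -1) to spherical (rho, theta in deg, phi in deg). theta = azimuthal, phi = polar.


rho = sqrt((-3)^2 + (-15)^2 + (-1)^2) = 15.3297
theta = atan2(-15, -3) = 258.6901 deg
phi = acos(-1/15.3297) = 93.7402 deg

rho = 15.3297, theta = 258.6901 deg, phi = 93.7402 deg


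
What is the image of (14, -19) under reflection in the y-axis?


Reflection across y-axis: (x, y) -> (-x, y)
(14, -19) -> (-14, -19)

(-14, -19)


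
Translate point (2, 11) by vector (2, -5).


Translation: (x+dx, y+dy) = (2+2, 11+-5) = (4, 6)

(4, 6)


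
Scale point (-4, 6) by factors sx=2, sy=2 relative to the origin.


Scaling: (x*sx, y*sy) = (-4*2, 6*2) = (-8, 12)

(-8, 12)


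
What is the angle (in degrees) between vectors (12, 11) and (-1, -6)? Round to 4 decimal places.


dot = 12*-1 + 11*-6 = -78
|u| = 16.2788, |v| = 6.0828
cos(angle) = -0.7877
angle = 141.9728 degrees

141.9728 degrees


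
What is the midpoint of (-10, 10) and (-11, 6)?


Midpoint = ((-10+-11)/2, (10+6)/2) = (-10.5, 8)

(-10.5, 8)


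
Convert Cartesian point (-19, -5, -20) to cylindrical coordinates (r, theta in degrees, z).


r = sqrt((-19)^2 + (-5)^2) = 19.6469
theta = atan2(-5, -19) = 194.7436 deg
z = -20

r = 19.6469, theta = 194.7436 deg, z = -20


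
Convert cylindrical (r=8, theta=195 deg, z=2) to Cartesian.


x = 8 * cos(195) = -7.7274
y = 8 * sin(195) = -2.0706
z = 2

(-7.7274, -2.0706, 2)


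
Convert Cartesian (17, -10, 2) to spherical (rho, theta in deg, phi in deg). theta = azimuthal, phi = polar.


rho = sqrt(17^2 + (-10)^2 + 2^2) = 19.8242
theta = atan2(-10, 17) = 329.5345 deg
phi = acos(2/19.8242) = 84.2098 deg

rho = 19.8242, theta = 329.5345 deg, phi = 84.2098 deg


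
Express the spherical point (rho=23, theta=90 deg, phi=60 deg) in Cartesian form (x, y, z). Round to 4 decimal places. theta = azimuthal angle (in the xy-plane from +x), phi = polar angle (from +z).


x = 23 * sin(60) * cos(90) = 0
y = 23 * sin(60) * sin(90) = 19.9186
z = 23 * cos(60) = 11.5

(0, 19.9186, 11.5)


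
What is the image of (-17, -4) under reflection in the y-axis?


Reflection across y-axis: (x, y) -> (-x, y)
(-17, -4) -> (17, -4)

(17, -4)


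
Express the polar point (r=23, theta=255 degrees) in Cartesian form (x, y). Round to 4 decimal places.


x = 23 * cos(255) = -5.9528
y = 23 * sin(255) = -22.2163

(-5.9528, -22.2163)


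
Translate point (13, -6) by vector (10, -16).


Translation: (x+dx, y+dy) = (13+10, -6+-16) = (23, -22)

(23, -22)


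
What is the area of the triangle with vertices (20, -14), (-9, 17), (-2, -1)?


Area = |x1(y2-y3) + x2(y3-y1) + x3(y1-y2)| / 2
= |20*(17--1) + -9*(-1--14) + -2*(-14-17)| / 2
= 152.5

152.5


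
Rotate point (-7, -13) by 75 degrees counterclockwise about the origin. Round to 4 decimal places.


x' = -7*cos(75) - -13*sin(75) = 10.7453
y' = -7*sin(75) + -13*cos(75) = -10.1261

(10.7453, -10.1261)


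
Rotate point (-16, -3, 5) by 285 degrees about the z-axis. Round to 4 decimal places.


x' = -16*cos(285) - -3*sin(285) = -7.0389
y' = -16*sin(285) + -3*cos(285) = 14.6784
z' = 5

(-7.0389, 14.6784, 5)


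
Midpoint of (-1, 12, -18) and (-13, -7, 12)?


Midpoint = ((-1+-13)/2, (12+-7)/2, (-18+12)/2) = (-7, 2.5, -3)

(-7, 2.5, -3)


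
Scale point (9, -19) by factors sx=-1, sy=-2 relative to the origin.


Scaling: (x*sx, y*sy) = (9*-1, -19*-2) = (-9, 38)

(-9, 38)


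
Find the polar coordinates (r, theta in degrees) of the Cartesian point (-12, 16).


r = sqrt((-12)^2 + 16^2) = 20
theta = atan2(16, -12) = 126.8699 degrees

r = 20, theta = 126.8699 degrees


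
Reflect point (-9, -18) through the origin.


Reflection through origin: (x, y) -> (-x, -y)
(-9, -18) -> (9, 18)

(9, 18)


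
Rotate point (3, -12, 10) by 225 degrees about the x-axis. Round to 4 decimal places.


x' = 3
y' = -12*cos(225) - 10*sin(225) = 15.5563
z' = -12*sin(225) + 10*cos(225) = 1.4142

(3, 15.5563, 1.4142)


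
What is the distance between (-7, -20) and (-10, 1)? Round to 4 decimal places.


d = sqrt((-10--7)^2 + (1--20)^2) = 21.2132

21.2132


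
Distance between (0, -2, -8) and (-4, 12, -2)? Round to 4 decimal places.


d = sqrt((-4-0)^2 + (12--2)^2 + (-2--8)^2) = 15.748

15.748


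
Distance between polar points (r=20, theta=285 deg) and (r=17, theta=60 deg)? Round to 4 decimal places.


d = sqrt(r1^2 + r2^2 - 2*r1*r2*cos(t2-t1))
d = sqrt(20^2 + 17^2 - 2*20*17*cos(60-285)) = 34.2028

34.2028


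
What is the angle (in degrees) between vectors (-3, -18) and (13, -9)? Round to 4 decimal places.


dot = -3*13 + -18*-9 = 123
|u| = 18.2483, |v| = 15.8114
cos(angle) = 0.4263
angle = 64.7672 degrees

64.7672 degrees


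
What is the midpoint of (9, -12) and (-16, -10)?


Midpoint = ((9+-16)/2, (-12+-10)/2) = (-3.5, -11)

(-3.5, -11)


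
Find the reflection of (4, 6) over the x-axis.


Reflection across x-axis: (x, y) -> (x, -y)
(4, 6) -> (4, -6)

(4, -6)


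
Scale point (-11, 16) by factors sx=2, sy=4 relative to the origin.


Scaling: (x*sx, y*sy) = (-11*2, 16*4) = (-22, 64)

(-22, 64)


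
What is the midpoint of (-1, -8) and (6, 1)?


Midpoint = ((-1+6)/2, (-8+1)/2) = (2.5, -3.5)

(2.5, -3.5)


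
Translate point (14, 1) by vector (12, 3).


Translation: (x+dx, y+dy) = (14+12, 1+3) = (26, 4)

(26, 4)


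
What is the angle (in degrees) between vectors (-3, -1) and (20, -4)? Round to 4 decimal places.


dot = -3*20 + -1*-4 = -56
|u| = 3.1623, |v| = 20.3961
cos(angle) = -0.8682
angle = 150.2551 degrees

150.2551 degrees


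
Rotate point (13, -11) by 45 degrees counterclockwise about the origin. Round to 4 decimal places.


x' = 13*cos(45) - -11*sin(45) = 16.9706
y' = 13*sin(45) + -11*cos(45) = 1.4142

(16.9706, 1.4142)


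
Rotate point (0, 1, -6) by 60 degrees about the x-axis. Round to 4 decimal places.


x' = 0
y' = 1*cos(60) - -6*sin(60) = 5.6962
z' = 1*sin(60) + -6*cos(60) = -2.134

(0, 5.6962, -2.134)


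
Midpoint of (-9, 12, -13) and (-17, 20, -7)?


Midpoint = ((-9+-17)/2, (12+20)/2, (-13+-7)/2) = (-13, 16, -10)

(-13, 16, -10)


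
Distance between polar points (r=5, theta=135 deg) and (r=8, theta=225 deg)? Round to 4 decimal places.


d = sqrt(r1^2 + r2^2 - 2*r1*r2*cos(t2-t1))
d = sqrt(5^2 + 8^2 - 2*5*8*cos(225-135)) = 9.434

9.434


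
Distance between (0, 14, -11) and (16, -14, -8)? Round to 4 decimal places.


d = sqrt((16-0)^2 + (-14-14)^2 + (-8--11)^2) = 32.3883

32.3883


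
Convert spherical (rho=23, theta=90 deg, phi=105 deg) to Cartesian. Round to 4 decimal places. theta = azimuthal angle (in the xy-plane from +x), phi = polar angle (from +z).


x = 23 * sin(105) * cos(90) = 0
y = 23 * sin(105) * sin(90) = 22.2163
z = 23 * cos(105) = -5.9528

(0, 22.2163, -5.9528)


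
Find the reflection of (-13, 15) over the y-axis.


Reflection across y-axis: (x, y) -> (-x, y)
(-13, 15) -> (13, 15)

(13, 15)


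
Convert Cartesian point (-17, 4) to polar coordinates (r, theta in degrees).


r = sqrt((-17)^2 + 4^2) = 17.4642
theta = atan2(4, -17) = 166.7595 degrees

r = 17.4642, theta = 166.7595 degrees


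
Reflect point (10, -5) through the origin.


Reflection through origin: (x, y) -> (-x, -y)
(10, -5) -> (-10, 5)

(-10, 5)


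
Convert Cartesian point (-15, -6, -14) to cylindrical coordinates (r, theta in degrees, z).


r = sqrt((-15)^2 + (-6)^2) = 16.1555
theta = atan2(-6, -15) = 201.8014 deg
z = -14

r = 16.1555, theta = 201.8014 deg, z = -14


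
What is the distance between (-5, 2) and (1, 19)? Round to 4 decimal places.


d = sqrt((1--5)^2 + (19-2)^2) = 18.0278

18.0278


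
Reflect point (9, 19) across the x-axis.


Reflection across x-axis: (x, y) -> (x, -y)
(9, 19) -> (9, -19)

(9, -19)


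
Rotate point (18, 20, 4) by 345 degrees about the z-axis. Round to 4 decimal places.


x' = 18*cos(345) - 20*sin(345) = 22.563
y' = 18*sin(345) + 20*cos(345) = 14.6598
z' = 4

(22.563, 14.6598, 4)


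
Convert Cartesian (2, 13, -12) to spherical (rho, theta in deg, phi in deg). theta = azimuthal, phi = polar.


rho = sqrt(2^2 + 13^2 + (-12)^2) = 17.8045
theta = atan2(13, 2) = 81.2538 deg
phi = acos(-12/17.8045) = 132.3755 deg

rho = 17.8045, theta = 81.2538 deg, phi = 132.3755 deg


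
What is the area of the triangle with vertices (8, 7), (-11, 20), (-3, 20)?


Area = |x1(y2-y3) + x2(y3-y1) + x3(y1-y2)| / 2
= |8*(20-20) + -11*(20-7) + -3*(7-20)| / 2
= 52

52


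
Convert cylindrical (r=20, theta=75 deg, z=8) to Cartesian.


x = 20 * cos(75) = 5.1764
y = 20 * sin(75) = 19.3185
z = 8

(5.1764, 19.3185, 8)


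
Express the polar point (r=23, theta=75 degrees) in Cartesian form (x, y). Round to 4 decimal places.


x = 23 * cos(75) = 5.9528
y = 23 * sin(75) = 22.2163

(5.9528, 22.2163)


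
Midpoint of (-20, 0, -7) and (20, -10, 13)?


Midpoint = ((-20+20)/2, (0+-10)/2, (-7+13)/2) = (0, -5, 3)

(0, -5, 3)


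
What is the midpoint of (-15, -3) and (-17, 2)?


Midpoint = ((-15+-17)/2, (-3+2)/2) = (-16, -0.5)

(-16, -0.5)


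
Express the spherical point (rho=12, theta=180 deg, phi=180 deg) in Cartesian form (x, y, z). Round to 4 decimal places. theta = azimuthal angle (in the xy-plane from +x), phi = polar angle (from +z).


x = 12 * sin(180) * cos(180) = 0
y = 12 * sin(180) * sin(180) = 0
z = 12 * cos(180) = -12

(0, 0, -12)


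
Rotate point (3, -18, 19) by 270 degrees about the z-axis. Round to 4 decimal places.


x' = 3*cos(270) - -18*sin(270) = -18
y' = 3*sin(270) + -18*cos(270) = -3
z' = 19

(-18, -3, 19)


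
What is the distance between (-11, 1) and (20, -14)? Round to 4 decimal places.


d = sqrt((20--11)^2 + (-14-1)^2) = 34.4384

34.4384


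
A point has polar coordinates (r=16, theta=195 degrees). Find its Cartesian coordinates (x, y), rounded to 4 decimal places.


x = 16 * cos(195) = -15.4548
y = 16 * sin(195) = -4.1411

(-15.4548, -4.1411)


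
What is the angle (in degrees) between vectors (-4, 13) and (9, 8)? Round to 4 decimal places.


dot = -4*9 + 13*8 = 68
|u| = 13.6015, |v| = 12.0416
cos(angle) = 0.4152
angle = 65.4692 degrees

65.4692 degrees


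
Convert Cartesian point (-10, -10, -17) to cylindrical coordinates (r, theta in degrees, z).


r = sqrt((-10)^2 + (-10)^2) = 14.1421
theta = atan2(-10, -10) = 225 deg
z = -17

r = 14.1421, theta = 225 deg, z = -17


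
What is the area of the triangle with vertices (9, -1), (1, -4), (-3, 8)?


Area = |x1(y2-y3) + x2(y3-y1) + x3(y1-y2)| / 2
= |9*(-4-8) + 1*(8--1) + -3*(-1--4)| / 2
= 54

54


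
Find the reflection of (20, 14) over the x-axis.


Reflection across x-axis: (x, y) -> (x, -y)
(20, 14) -> (20, -14)

(20, -14)


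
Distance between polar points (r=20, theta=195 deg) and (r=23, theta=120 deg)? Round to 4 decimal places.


d = sqrt(r1^2 + r2^2 - 2*r1*r2*cos(t2-t1))
d = sqrt(20^2 + 23^2 - 2*20*23*cos(120-195)) = 26.2847

26.2847


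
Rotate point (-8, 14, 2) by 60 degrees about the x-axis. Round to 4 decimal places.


x' = -8
y' = 14*cos(60) - 2*sin(60) = 5.2679
z' = 14*sin(60) + 2*cos(60) = 13.1244

(-8, 5.2679, 13.1244)


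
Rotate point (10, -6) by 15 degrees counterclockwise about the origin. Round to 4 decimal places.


x' = 10*cos(15) - -6*sin(15) = 11.2122
y' = 10*sin(15) + -6*cos(15) = -3.2074

(11.2122, -3.2074)


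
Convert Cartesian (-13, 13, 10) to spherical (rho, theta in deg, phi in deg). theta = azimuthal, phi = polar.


rho = sqrt((-13)^2 + 13^2 + 10^2) = 20.9284
theta = atan2(13, -13) = 135 deg
phi = acos(10/20.9284) = 61.457 deg

rho = 20.9284, theta = 135 deg, phi = 61.457 deg


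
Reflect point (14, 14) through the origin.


Reflection through origin: (x, y) -> (-x, -y)
(14, 14) -> (-14, -14)

(-14, -14)


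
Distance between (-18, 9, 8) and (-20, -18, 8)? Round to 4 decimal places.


d = sqrt((-20--18)^2 + (-18-9)^2 + (8-8)^2) = 27.074

27.074


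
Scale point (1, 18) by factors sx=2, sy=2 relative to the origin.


Scaling: (x*sx, y*sy) = (1*2, 18*2) = (2, 36)

(2, 36)


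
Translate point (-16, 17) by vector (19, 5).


Translation: (x+dx, y+dy) = (-16+19, 17+5) = (3, 22)

(3, 22)


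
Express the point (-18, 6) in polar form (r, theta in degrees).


r = sqrt((-18)^2 + 6^2) = 18.9737
theta = atan2(6, -18) = 161.5651 degrees

r = 18.9737, theta = 161.5651 degrees


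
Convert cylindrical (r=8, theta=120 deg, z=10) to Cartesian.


x = 8 * cos(120) = -4
y = 8 * sin(120) = 6.9282
z = 10

(-4, 6.9282, 10)


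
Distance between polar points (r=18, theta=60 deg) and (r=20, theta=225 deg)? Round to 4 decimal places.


d = sqrt(r1^2 + r2^2 - 2*r1*r2*cos(t2-t1))
d = sqrt(18^2 + 20^2 - 2*18*20*cos(225-60)) = 37.6758

37.6758


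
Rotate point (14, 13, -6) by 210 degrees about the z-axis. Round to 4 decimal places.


x' = 14*cos(210) - 13*sin(210) = -5.6244
y' = 14*sin(210) + 13*cos(210) = -18.2583
z' = -6

(-5.6244, -18.2583, -6)


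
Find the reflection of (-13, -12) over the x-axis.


Reflection across x-axis: (x, y) -> (x, -y)
(-13, -12) -> (-13, 12)

(-13, 12)


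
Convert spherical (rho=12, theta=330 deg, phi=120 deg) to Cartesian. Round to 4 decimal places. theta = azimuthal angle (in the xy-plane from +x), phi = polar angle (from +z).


x = 12 * sin(120) * cos(330) = 9
y = 12 * sin(120) * sin(330) = -5.1962
z = 12 * cos(120) = -6

(9, -5.1962, -6)


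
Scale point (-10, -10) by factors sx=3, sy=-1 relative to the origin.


Scaling: (x*sx, y*sy) = (-10*3, -10*-1) = (-30, 10)

(-30, 10)


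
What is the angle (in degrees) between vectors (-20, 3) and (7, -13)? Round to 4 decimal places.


dot = -20*7 + 3*-13 = -179
|u| = 20.2237, |v| = 14.7648
cos(angle) = -0.5995
angle = 126.8315 degrees

126.8315 degrees


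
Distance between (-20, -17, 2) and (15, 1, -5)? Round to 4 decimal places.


d = sqrt((15--20)^2 + (1--17)^2 + (-5-2)^2) = 39.975

39.975


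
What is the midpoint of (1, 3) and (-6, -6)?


Midpoint = ((1+-6)/2, (3+-6)/2) = (-2.5, -1.5)

(-2.5, -1.5)


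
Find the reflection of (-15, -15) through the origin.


Reflection through origin: (x, y) -> (-x, -y)
(-15, -15) -> (15, 15)

(15, 15)


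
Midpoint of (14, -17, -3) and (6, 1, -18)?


Midpoint = ((14+6)/2, (-17+1)/2, (-3+-18)/2) = (10, -8, -10.5)

(10, -8, -10.5)


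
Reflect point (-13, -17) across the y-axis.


Reflection across y-axis: (x, y) -> (-x, y)
(-13, -17) -> (13, -17)

(13, -17)


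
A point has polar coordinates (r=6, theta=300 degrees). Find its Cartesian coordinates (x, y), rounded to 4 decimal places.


x = 6 * cos(300) = 3
y = 6 * sin(300) = -5.1962

(3, -5.1962)


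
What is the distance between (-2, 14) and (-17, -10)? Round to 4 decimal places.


d = sqrt((-17--2)^2 + (-10-14)^2) = 28.3019

28.3019


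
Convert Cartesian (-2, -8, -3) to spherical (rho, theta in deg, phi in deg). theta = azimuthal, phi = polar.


rho = sqrt((-2)^2 + (-8)^2 + (-3)^2) = 8.775
theta = atan2(-8, -2) = 255.9638 deg
phi = acos(-3/8.775) = 109.9916 deg

rho = 8.775, theta = 255.9638 deg, phi = 109.9916 deg


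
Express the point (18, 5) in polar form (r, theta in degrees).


r = sqrt(18^2 + 5^2) = 18.6815
theta = atan2(5, 18) = 15.5241 degrees

r = 18.6815, theta = 15.5241 degrees


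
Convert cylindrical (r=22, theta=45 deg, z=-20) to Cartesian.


x = 22 * cos(45) = 15.5563
y = 22 * sin(45) = 15.5563
z = -20

(15.5563, 15.5563, -20)


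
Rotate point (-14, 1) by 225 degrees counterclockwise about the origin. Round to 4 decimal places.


x' = -14*cos(225) - 1*sin(225) = 10.6066
y' = -14*sin(225) + 1*cos(225) = 9.1924

(10.6066, 9.1924)


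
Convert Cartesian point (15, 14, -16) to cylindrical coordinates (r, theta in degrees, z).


r = sqrt(15^2 + 14^2) = 20.5183
theta = atan2(14, 15) = 43.0251 deg
z = -16

r = 20.5183, theta = 43.0251 deg, z = -16


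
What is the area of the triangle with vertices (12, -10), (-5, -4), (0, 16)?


Area = |x1(y2-y3) + x2(y3-y1) + x3(y1-y2)| / 2
= |12*(-4-16) + -5*(16--10) + 0*(-10--4)| / 2
= 185

185


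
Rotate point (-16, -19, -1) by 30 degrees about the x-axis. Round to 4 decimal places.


x' = -16
y' = -19*cos(30) - -1*sin(30) = -15.9545
z' = -19*sin(30) + -1*cos(30) = -10.366

(-16, -15.9545, -10.366)


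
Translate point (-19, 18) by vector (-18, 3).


Translation: (x+dx, y+dy) = (-19+-18, 18+3) = (-37, 21)

(-37, 21)


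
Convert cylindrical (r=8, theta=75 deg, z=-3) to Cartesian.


x = 8 * cos(75) = 2.0706
y = 8 * sin(75) = 7.7274
z = -3

(2.0706, 7.7274, -3)


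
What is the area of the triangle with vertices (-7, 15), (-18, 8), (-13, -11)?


Area = |x1(y2-y3) + x2(y3-y1) + x3(y1-y2)| / 2
= |-7*(8--11) + -18*(-11-15) + -13*(15-8)| / 2
= 122

122


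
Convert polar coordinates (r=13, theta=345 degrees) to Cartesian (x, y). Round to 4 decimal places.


x = 13 * cos(345) = 12.557
y = 13 * sin(345) = -3.3646

(12.557, -3.3646)


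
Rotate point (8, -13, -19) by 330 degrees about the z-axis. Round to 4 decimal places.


x' = 8*cos(330) - -13*sin(330) = 0.4282
y' = 8*sin(330) + -13*cos(330) = -15.2583
z' = -19

(0.4282, -15.2583, -19)


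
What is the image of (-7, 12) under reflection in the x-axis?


Reflection across x-axis: (x, y) -> (x, -y)
(-7, 12) -> (-7, -12)

(-7, -12)


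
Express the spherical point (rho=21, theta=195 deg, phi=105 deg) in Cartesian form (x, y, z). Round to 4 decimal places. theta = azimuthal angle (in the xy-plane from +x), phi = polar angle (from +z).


x = 21 * sin(105) * cos(195) = -19.5933
y = 21 * sin(105) * sin(195) = -5.25
z = 21 * cos(105) = -5.4352

(-19.5933, -5.25, -5.4352)


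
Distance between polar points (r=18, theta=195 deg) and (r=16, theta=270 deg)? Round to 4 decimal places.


d = sqrt(r1^2 + r2^2 - 2*r1*r2*cos(t2-t1))
d = sqrt(18^2 + 16^2 - 2*18*16*cos(270-195)) = 20.7586

20.7586


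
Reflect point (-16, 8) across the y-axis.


Reflection across y-axis: (x, y) -> (-x, y)
(-16, 8) -> (16, 8)

(16, 8)


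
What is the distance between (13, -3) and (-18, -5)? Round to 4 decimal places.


d = sqrt((-18-13)^2 + (-5--3)^2) = 31.0644

31.0644


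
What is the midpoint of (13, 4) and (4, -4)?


Midpoint = ((13+4)/2, (4+-4)/2) = (8.5, 0)

(8.5, 0)


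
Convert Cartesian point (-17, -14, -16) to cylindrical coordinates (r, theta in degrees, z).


r = sqrt((-17)^2 + (-14)^2) = 22.0227
theta = atan2(-14, -17) = 219.4725 deg
z = -16

r = 22.0227, theta = 219.4725 deg, z = -16


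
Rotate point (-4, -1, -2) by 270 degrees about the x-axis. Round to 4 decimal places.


x' = -4
y' = -1*cos(270) - -2*sin(270) = -2
z' = -1*sin(270) + -2*cos(270) = 1

(-4, -2, 1)


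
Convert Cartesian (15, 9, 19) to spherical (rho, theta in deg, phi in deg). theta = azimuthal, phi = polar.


rho = sqrt(15^2 + 9^2 + 19^2) = 25.8263
theta = atan2(9, 15) = 30.9638 deg
phi = acos(19/25.8263) = 42.635 deg

rho = 25.8263, theta = 30.9638 deg, phi = 42.635 deg


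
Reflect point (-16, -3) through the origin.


Reflection through origin: (x, y) -> (-x, -y)
(-16, -3) -> (16, 3)

(16, 3)


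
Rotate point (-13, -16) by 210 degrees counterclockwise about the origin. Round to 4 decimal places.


x' = -13*cos(210) - -16*sin(210) = 3.2583
y' = -13*sin(210) + -16*cos(210) = 20.3564

(3.2583, 20.3564)


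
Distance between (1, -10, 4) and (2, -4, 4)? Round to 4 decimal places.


d = sqrt((2-1)^2 + (-4--10)^2 + (4-4)^2) = 6.0828

6.0828


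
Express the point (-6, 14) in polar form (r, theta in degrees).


r = sqrt((-6)^2 + 14^2) = 15.2315
theta = atan2(14, -6) = 113.1986 degrees

r = 15.2315, theta = 113.1986 degrees


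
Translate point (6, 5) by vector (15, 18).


Translation: (x+dx, y+dy) = (6+15, 5+18) = (21, 23)

(21, 23)


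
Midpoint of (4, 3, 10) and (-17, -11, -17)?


Midpoint = ((4+-17)/2, (3+-11)/2, (10+-17)/2) = (-6.5, -4, -3.5)

(-6.5, -4, -3.5)


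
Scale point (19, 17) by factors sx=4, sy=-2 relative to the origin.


Scaling: (x*sx, y*sy) = (19*4, 17*-2) = (76, -34)

(76, -34)


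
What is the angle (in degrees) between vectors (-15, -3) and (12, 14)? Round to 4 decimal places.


dot = -15*12 + -3*14 = -222
|u| = 15.2971, |v| = 18.4391
cos(angle) = -0.7871
angle = 141.9112 degrees

141.9112 degrees


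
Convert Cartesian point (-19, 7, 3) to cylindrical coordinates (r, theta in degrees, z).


r = sqrt((-19)^2 + 7^2) = 20.2485
theta = atan2(7, -19) = 159.7751 deg
z = 3

r = 20.2485, theta = 159.7751 deg, z = 3


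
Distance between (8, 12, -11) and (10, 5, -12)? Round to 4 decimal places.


d = sqrt((10-8)^2 + (5-12)^2 + (-12--11)^2) = 7.3485

7.3485


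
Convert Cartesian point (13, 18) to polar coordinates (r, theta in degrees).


r = sqrt(13^2 + 18^2) = 22.2036
theta = atan2(18, 13) = 54.1623 degrees

r = 22.2036, theta = 54.1623 degrees


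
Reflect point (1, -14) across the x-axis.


Reflection across x-axis: (x, y) -> (x, -y)
(1, -14) -> (1, 14)

(1, 14)


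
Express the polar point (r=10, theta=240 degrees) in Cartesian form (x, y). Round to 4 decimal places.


x = 10 * cos(240) = -5
y = 10 * sin(240) = -8.6603

(-5, -8.6603)


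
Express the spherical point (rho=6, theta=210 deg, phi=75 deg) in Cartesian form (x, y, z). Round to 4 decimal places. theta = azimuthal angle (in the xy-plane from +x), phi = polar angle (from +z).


x = 6 * sin(75) * cos(210) = -5.0191
y = 6 * sin(75) * sin(210) = -2.8978
z = 6 * cos(75) = 1.5529

(-5.0191, -2.8978, 1.5529)


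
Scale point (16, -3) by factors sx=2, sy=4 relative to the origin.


Scaling: (x*sx, y*sy) = (16*2, -3*4) = (32, -12)

(32, -12)


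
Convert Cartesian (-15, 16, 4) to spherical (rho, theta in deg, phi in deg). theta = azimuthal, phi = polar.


rho = sqrt((-15)^2 + 16^2 + 4^2) = 22.2935
theta = atan2(16, -15) = 133.1524 deg
phi = acos(4/22.2935) = 79.6638 deg

rho = 22.2935, theta = 133.1524 deg, phi = 79.6638 deg


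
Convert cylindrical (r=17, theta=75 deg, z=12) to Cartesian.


x = 17 * cos(75) = 4.3999
y = 17 * sin(75) = 16.4207
z = 12

(4.3999, 16.4207, 12)


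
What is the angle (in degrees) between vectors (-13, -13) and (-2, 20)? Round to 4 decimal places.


dot = -13*-2 + -13*20 = -234
|u| = 18.3848, |v| = 20.0998
cos(angle) = -0.6332
angle = 129.2894 degrees

129.2894 degrees


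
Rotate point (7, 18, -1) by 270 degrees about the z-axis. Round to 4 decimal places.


x' = 7*cos(270) - 18*sin(270) = 18
y' = 7*sin(270) + 18*cos(270) = -7
z' = -1

(18, -7, -1)


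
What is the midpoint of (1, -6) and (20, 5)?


Midpoint = ((1+20)/2, (-6+5)/2) = (10.5, -0.5)

(10.5, -0.5)


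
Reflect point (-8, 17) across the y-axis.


Reflection across y-axis: (x, y) -> (-x, y)
(-8, 17) -> (8, 17)

(8, 17)


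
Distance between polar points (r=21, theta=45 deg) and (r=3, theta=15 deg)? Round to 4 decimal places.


d = sqrt(r1^2 + r2^2 - 2*r1*r2*cos(t2-t1))
d = sqrt(21^2 + 3^2 - 2*21*3*cos(15-45)) = 18.463

18.463


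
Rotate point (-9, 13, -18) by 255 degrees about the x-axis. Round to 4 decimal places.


x' = -9
y' = 13*cos(255) - -18*sin(255) = -20.7513
z' = 13*sin(255) + -18*cos(255) = -7.8983

(-9, -20.7513, -7.8983)


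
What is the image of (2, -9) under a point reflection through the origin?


Reflection through origin: (x, y) -> (-x, -y)
(2, -9) -> (-2, 9)

(-2, 9)


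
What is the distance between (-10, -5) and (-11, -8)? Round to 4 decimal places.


d = sqrt((-11--10)^2 + (-8--5)^2) = 3.1623

3.1623


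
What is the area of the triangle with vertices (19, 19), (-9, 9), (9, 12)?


Area = |x1(y2-y3) + x2(y3-y1) + x3(y1-y2)| / 2
= |19*(9-12) + -9*(12-19) + 9*(19-9)| / 2
= 48

48


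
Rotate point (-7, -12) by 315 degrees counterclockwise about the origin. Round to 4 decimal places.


x' = -7*cos(315) - -12*sin(315) = -13.435
y' = -7*sin(315) + -12*cos(315) = -3.5355

(-13.435, -3.5355)


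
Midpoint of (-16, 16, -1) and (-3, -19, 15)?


Midpoint = ((-16+-3)/2, (16+-19)/2, (-1+15)/2) = (-9.5, -1.5, 7)

(-9.5, -1.5, 7)


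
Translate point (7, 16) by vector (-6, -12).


Translation: (x+dx, y+dy) = (7+-6, 16+-12) = (1, 4)

(1, 4)


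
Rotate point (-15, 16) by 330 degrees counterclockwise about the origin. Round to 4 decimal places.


x' = -15*cos(330) - 16*sin(330) = -4.9904
y' = -15*sin(330) + 16*cos(330) = 21.3564

(-4.9904, 21.3564)


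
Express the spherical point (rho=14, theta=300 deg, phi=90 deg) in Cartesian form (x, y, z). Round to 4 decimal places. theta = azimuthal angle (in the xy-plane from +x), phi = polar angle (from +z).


x = 14 * sin(90) * cos(300) = 7
y = 14 * sin(90) * sin(300) = -12.1244
z = 14 * cos(90) = 0

(7, -12.1244, 0)


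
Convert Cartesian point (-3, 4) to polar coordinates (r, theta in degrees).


r = sqrt((-3)^2 + 4^2) = 5
theta = atan2(4, -3) = 126.8699 degrees

r = 5, theta = 126.8699 degrees


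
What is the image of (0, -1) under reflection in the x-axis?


Reflection across x-axis: (x, y) -> (x, -y)
(0, -1) -> (0, 1)

(0, 1)


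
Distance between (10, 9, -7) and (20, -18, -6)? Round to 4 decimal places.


d = sqrt((20-10)^2 + (-18-9)^2 + (-6--7)^2) = 28.8097

28.8097


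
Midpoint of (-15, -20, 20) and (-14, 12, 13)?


Midpoint = ((-15+-14)/2, (-20+12)/2, (20+13)/2) = (-14.5, -4, 16.5)

(-14.5, -4, 16.5)


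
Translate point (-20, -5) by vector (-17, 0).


Translation: (x+dx, y+dy) = (-20+-17, -5+0) = (-37, -5)

(-37, -5)


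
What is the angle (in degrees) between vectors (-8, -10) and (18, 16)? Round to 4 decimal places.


dot = -8*18 + -10*16 = -304
|u| = 12.8062, |v| = 24.0832
cos(angle) = -0.9857
angle = 170.2933 degrees

170.2933 degrees


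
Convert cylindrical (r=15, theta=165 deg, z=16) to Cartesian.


x = 15 * cos(165) = -14.4889
y = 15 * sin(165) = 3.8823
z = 16

(-14.4889, 3.8823, 16)


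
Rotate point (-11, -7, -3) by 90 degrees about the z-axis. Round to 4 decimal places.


x' = -11*cos(90) - -7*sin(90) = 7
y' = -11*sin(90) + -7*cos(90) = -11
z' = -3

(7, -11, -3)


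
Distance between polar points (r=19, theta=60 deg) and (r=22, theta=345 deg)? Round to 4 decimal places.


d = sqrt(r1^2 + r2^2 - 2*r1*r2*cos(t2-t1))
d = sqrt(19^2 + 22^2 - 2*19*22*cos(345-60)) = 25.0724

25.0724


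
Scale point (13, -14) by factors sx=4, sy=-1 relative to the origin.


Scaling: (x*sx, y*sy) = (13*4, -14*-1) = (52, 14)

(52, 14)


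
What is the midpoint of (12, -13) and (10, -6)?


Midpoint = ((12+10)/2, (-13+-6)/2) = (11, -9.5)

(11, -9.5)


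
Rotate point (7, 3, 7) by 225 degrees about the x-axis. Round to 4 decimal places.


x' = 7
y' = 3*cos(225) - 7*sin(225) = 2.8284
z' = 3*sin(225) + 7*cos(225) = -7.0711

(7, 2.8284, -7.0711)


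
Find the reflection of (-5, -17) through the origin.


Reflection through origin: (x, y) -> (-x, -y)
(-5, -17) -> (5, 17)

(5, 17)


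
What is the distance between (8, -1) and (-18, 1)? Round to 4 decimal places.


d = sqrt((-18-8)^2 + (1--1)^2) = 26.0768

26.0768


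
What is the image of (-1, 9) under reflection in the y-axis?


Reflection across y-axis: (x, y) -> (-x, y)
(-1, 9) -> (1, 9)

(1, 9)


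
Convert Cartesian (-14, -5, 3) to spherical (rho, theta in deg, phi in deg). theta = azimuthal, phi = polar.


rho = sqrt((-14)^2 + (-5)^2 + 3^2) = 15.1658
theta = atan2(-5, -14) = 199.6538 deg
phi = acos(3/15.1658) = 78.5908 deg

rho = 15.1658, theta = 199.6538 deg, phi = 78.5908 deg


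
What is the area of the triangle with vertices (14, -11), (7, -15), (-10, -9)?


Area = |x1(y2-y3) + x2(y3-y1) + x3(y1-y2)| / 2
= |14*(-15--9) + 7*(-9--11) + -10*(-11--15)| / 2
= 55

55


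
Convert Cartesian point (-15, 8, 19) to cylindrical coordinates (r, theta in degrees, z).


r = sqrt((-15)^2 + 8^2) = 17
theta = atan2(8, -15) = 151.9275 deg
z = 19

r = 17, theta = 151.9275 deg, z = 19


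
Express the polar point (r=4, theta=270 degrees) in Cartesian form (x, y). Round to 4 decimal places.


x = 4 * cos(270) = 0
y = 4 * sin(270) = -4

(0, -4)


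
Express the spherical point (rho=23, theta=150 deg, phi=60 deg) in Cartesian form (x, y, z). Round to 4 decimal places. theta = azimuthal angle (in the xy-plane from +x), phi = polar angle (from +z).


x = 23 * sin(60) * cos(150) = -17.25
y = 23 * sin(60) * sin(150) = 9.9593
z = 23 * cos(60) = 11.5

(-17.25, 9.9593, 11.5)


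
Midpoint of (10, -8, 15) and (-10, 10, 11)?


Midpoint = ((10+-10)/2, (-8+10)/2, (15+11)/2) = (0, 1, 13)

(0, 1, 13)


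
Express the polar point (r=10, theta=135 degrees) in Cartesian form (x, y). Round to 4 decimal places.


x = 10 * cos(135) = -7.0711
y = 10 * sin(135) = 7.0711

(-7.0711, 7.0711)


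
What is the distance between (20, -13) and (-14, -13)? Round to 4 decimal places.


d = sqrt((-14-20)^2 + (-13--13)^2) = 34

34


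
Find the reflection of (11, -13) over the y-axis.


Reflection across y-axis: (x, y) -> (-x, y)
(11, -13) -> (-11, -13)

(-11, -13)


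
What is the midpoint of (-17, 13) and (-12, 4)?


Midpoint = ((-17+-12)/2, (13+4)/2) = (-14.5, 8.5)

(-14.5, 8.5)


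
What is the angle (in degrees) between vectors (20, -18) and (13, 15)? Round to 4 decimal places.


dot = 20*13 + -18*15 = -10
|u| = 26.9072, |v| = 19.8494
cos(angle) = -0.0187
angle = 91.0728 degrees

91.0728 degrees


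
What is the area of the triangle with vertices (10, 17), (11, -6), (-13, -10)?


Area = |x1(y2-y3) + x2(y3-y1) + x3(y1-y2)| / 2
= |10*(-6--10) + 11*(-10-17) + -13*(17--6)| / 2
= 278

278


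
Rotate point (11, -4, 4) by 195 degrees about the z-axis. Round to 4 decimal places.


x' = 11*cos(195) - -4*sin(195) = -11.6605
y' = 11*sin(195) + -4*cos(195) = 1.0167
z' = 4

(-11.6605, 1.0167, 4)


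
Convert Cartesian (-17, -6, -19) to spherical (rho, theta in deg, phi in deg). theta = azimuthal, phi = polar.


rho = sqrt((-17)^2 + (-6)^2 + (-19)^2) = 26.1916
theta = atan2(-6, -17) = 199.44 deg
phi = acos(-19/26.1916) = 136.5041 deg

rho = 26.1916, theta = 199.44 deg, phi = 136.5041 deg


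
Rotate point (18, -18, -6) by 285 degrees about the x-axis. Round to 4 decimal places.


x' = 18
y' = -18*cos(285) - -6*sin(285) = -10.4543
z' = -18*sin(285) + -6*cos(285) = 15.8338

(18, -10.4543, 15.8338)


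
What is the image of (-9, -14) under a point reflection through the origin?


Reflection through origin: (x, y) -> (-x, -y)
(-9, -14) -> (9, 14)

(9, 14)


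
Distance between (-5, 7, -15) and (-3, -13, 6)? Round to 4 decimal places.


d = sqrt((-3--5)^2 + (-13-7)^2 + (6--15)^2) = 29.0689

29.0689


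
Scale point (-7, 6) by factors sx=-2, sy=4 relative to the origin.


Scaling: (x*sx, y*sy) = (-7*-2, 6*4) = (14, 24)

(14, 24)


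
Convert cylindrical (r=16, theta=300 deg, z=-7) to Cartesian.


x = 16 * cos(300) = 8
y = 16 * sin(300) = -13.8564
z = -7

(8, -13.8564, -7)


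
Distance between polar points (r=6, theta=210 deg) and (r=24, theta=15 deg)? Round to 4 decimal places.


d = sqrt(r1^2 + r2^2 - 2*r1*r2*cos(t2-t1))
d = sqrt(6^2 + 24^2 - 2*6*24*cos(15-210)) = 29.836

29.836


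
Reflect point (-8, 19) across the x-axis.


Reflection across x-axis: (x, y) -> (x, -y)
(-8, 19) -> (-8, -19)

(-8, -19)


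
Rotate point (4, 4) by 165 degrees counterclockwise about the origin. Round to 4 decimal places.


x' = 4*cos(165) - 4*sin(165) = -4.899
y' = 4*sin(165) + 4*cos(165) = -2.8284

(-4.899, -2.8284)


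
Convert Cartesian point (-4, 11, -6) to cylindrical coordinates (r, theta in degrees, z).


r = sqrt((-4)^2 + 11^2) = 11.7047
theta = atan2(11, -4) = 109.9831 deg
z = -6

r = 11.7047, theta = 109.9831 deg, z = -6


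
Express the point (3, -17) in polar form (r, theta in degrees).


r = sqrt(3^2 + (-17)^2) = 17.2627
theta = atan2(-17, 3) = 280.008 degrees

r = 17.2627, theta = 280.008 degrees


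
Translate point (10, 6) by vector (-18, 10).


Translation: (x+dx, y+dy) = (10+-18, 6+10) = (-8, 16)

(-8, 16)


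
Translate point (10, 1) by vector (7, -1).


Translation: (x+dx, y+dy) = (10+7, 1+-1) = (17, 0)

(17, 0)


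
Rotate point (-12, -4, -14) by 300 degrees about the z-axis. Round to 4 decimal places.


x' = -12*cos(300) - -4*sin(300) = -9.4641
y' = -12*sin(300) + -4*cos(300) = 8.3923
z' = -14

(-9.4641, 8.3923, -14)


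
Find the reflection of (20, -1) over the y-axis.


Reflection across y-axis: (x, y) -> (-x, y)
(20, -1) -> (-20, -1)

(-20, -1)


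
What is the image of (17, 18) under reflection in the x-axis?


Reflection across x-axis: (x, y) -> (x, -y)
(17, 18) -> (17, -18)

(17, -18)


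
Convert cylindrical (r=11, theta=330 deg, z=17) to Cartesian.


x = 11 * cos(330) = 9.5263
y = 11 * sin(330) = -5.5
z = 17

(9.5263, -5.5, 17)


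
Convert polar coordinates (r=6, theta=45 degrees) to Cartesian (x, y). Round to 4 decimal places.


x = 6 * cos(45) = 4.2426
y = 6 * sin(45) = 4.2426

(4.2426, 4.2426)


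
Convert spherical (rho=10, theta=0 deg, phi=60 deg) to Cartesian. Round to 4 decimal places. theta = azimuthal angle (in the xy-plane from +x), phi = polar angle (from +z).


x = 10 * sin(60) * cos(0) = 8.6603
y = 10 * sin(60) * sin(0) = 0
z = 10 * cos(60) = 5

(8.6603, 0, 5)


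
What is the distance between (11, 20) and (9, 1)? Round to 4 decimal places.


d = sqrt((9-11)^2 + (1-20)^2) = 19.105

19.105


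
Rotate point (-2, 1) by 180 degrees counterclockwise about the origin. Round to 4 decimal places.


x' = -2*cos(180) - 1*sin(180) = 2
y' = -2*sin(180) + 1*cos(180) = -1

(2, -1)


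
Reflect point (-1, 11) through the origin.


Reflection through origin: (x, y) -> (-x, -y)
(-1, 11) -> (1, -11)

(1, -11)


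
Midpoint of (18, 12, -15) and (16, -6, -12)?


Midpoint = ((18+16)/2, (12+-6)/2, (-15+-12)/2) = (17, 3, -13.5)

(17, 3, -13.5)


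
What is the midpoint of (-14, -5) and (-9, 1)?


Midpoint = ((-14+-9)/2, (-5+1)/2) = (-11.5, -2)

(-11.5, -2)


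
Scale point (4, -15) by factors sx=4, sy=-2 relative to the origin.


Scaling: (x*sx, y*sy) = (4*4, -15*-2) = (16, 30)

(16, 30)


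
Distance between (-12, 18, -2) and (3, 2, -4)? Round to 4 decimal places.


d = sqrt((3--12)^2 + (2-18)^2 + (-4--2)^2) = 22.0227

22.0227


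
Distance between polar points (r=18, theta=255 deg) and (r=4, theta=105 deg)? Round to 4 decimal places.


d = sqrt(r1^2 + r2^2 - 2*r1*r2*cos(t2-t1))
d = sqrt(18^2 + 4^2 - 2*18*4*cos(105-255)) = 21.5571

21.5571


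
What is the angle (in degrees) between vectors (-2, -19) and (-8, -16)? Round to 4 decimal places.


dot = -2*-8 + -19*-16 = 320
|u| = 19.105, |v| = 17.8885
cos(angle) = 0.9363
angle = 20.556 degrees

20.556 degrees


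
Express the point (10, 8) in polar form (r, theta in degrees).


r = sqrt(10^2 + 8^2) = 12.8062
theta = atan2(8, 10) = 38.6598 degrees

r = 12.8062, theta = 38.6598 degrees


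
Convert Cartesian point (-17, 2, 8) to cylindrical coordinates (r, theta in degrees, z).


r = sqrt((-17)^2 + 2^2) = 17.1172
theta = atan2(2, -17) = 173.2902 deg
z = 8

r = 17.1172, theta = 173.2902 deg, z = 8


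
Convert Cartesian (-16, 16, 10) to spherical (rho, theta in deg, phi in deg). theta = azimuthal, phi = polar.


rho = sqrt((-16)^2 + 16^2 + 10^2) = 24.7386
theta = atan2(16, -16) = 135 deg
phi = acos(10/24.7386) = 66.1574 deg

rho = 24.7386, theta = 135 deg, phi = 66.1574 deg
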